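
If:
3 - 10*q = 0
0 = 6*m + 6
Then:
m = -1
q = 3/10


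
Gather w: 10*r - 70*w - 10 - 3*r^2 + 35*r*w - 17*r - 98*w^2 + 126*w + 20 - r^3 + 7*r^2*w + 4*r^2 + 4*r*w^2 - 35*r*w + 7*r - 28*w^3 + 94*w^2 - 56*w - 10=-r^3 + 7*r^2*w + r^2 - 28*w^3 + w^2*(4*r - 4)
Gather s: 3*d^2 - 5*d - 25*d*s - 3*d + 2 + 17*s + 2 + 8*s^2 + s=3*d^2 - 8*d + 8*s^2 + s*(18 - 25*d) + 4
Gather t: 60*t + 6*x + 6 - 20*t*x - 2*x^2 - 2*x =t*(60 - 20*x) - 2*x^2 + 4*x + 6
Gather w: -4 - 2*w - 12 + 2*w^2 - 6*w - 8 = 2*w^2 - 8*w - 24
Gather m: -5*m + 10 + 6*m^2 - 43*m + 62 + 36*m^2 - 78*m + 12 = 42*m^2 - 126*m + 84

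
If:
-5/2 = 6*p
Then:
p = -5/12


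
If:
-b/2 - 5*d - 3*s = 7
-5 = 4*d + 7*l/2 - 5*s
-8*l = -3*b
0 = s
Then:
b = 48/73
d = -107/73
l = 18/73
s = 0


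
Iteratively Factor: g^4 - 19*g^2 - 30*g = (g + 2)*(g^3 - 2*g^2 - 15*g) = (g - 5)*(g + 2)*(g^2 + 3*g) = (g - 5)*(g + 2)*(g + 3)*(g)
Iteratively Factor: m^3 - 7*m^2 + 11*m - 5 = (m - 5)*(m^2 - 2*m + 1) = (m - 5)*(m - 1)*(m - 1)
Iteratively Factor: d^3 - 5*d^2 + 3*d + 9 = (d - 3)*(d^2 - 2*d - 3) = (d - 3)^2*(d + 1)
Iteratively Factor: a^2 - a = (a)*(a - 1)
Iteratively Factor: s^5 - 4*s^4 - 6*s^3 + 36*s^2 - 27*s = (s - 3)*(s^4 - s^3 - 9*s^2 + 9*s) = (s - 3)^2*(s^3 + 2*s^2 - 3*s) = (s - 3)^2*(s - 1)*(s^2 + 3*s) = (s - 3)^2*(s - 1)*(s + 3)*(s)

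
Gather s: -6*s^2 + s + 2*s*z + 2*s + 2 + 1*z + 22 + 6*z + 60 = -6*s^2 + s*(2*z + 3) + 7*z + 84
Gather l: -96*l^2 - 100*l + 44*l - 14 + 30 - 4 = -96*l^2 - 56*l + 12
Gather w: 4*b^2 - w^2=4*b^2 - w^2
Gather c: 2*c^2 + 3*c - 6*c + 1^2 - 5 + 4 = 2*c^2 - 3*c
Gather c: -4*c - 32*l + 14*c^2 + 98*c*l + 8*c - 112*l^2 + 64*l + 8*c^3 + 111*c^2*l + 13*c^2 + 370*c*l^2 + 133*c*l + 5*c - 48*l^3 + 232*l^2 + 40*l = 8*c^3 + c^2*(111*l + 27) + c*(370*l^2 + 231*l + 9) - 48*l^3 + 120*l^2 + 72*l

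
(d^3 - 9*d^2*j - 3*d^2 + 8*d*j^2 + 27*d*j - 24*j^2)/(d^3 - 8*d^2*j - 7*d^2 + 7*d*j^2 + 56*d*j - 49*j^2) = (d^2 - 8*d*j - 3*d + 24*j)/(d^2 - 7*d*j - 7*d + 49*j)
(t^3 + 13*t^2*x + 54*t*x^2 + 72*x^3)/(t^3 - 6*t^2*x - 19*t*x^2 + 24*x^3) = (t^2 + 10*t*x + 24*x^2)/(t^2 - 9*t*x + 8*x^2)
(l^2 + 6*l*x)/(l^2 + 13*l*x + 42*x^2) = l/(l + 7*x)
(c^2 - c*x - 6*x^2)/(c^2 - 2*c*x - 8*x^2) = (-c + 3*x)/(-c + 4*x)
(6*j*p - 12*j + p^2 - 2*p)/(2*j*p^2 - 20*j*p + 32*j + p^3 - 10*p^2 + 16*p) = (6*j + p)/(2*j*p - 16*j + p^2 - 8*p)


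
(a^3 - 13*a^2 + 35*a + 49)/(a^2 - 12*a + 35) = (a^2 - 6*a - 7)/(a - 5)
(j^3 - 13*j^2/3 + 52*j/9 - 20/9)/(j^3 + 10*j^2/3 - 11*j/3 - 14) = (9*j^2 - 21*j + 10)/(3*(3*j^2 + 16*j + 21))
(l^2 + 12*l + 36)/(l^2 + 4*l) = (l^2 + 12*l + 36)/(l*(l + 4))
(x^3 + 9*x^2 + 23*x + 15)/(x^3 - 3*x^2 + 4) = (x^2 + 8*x + 15)/(x^2 - 4*x + 4)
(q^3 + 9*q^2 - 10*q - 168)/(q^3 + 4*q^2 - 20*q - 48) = (q + 7)/(q + 2)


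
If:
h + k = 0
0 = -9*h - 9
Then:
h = -1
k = 1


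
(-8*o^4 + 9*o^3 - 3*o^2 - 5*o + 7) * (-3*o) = 24*o^5 - 27*o^4 + 9*o^3 + 15*o^2 - 21*o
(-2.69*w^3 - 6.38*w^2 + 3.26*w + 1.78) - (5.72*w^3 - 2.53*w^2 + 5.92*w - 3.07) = -8.41*w^3 - 3.85*w^2 - 2.66*w + 4.85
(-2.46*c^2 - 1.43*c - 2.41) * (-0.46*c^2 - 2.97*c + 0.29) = 1.1316*c^4 + 7.964*c^3 + 4.6423*c^2 + 6.743*c - 0.6989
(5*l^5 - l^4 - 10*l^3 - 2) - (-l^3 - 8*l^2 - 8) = 5*l^5 - l^4 - 9*l^3 + 8*l^2 + 6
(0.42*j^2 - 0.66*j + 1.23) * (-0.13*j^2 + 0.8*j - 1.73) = -0.0546*j^4 + 0.4218*j^3 - 1.4145*j^2 + 2.1258*j - 2.1279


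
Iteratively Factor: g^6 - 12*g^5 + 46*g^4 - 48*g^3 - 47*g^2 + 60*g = (g)*(g^5 - 12*g^4 + 46*g^3 - 48*g^2 - 47*g + 60) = g*(g - 1)*(g^4 - 11*g^3 + 35*g^2 - 13*g - 60) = g*(g - 1)*(g + 1)*(g^3 - 12*g^2 + 47*g - 60) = g*(g - 5)*(g - 1)*(g + 1)*(g^2 - 7*g + 12) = g*(g - 5)*(g - 4)*(g - 1)*(g + 1)*(g - 3)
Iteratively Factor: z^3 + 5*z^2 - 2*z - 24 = (z + 3)*(z^2 + 2*z - 8) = (z + 3)*(z + 4)*(z - 2)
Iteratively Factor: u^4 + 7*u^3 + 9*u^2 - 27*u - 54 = (u + 3)*(u^3 + 4*u^2 - 3*u - 18) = (u - 2)*(u + 3)*(u^2 + 6*u + 9) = (u - 2)*(u + 3)^2*(u + 3)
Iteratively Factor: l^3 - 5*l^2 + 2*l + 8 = (l - 4)*(l^2 - l - 2) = (l - 4)*(l + 1)*(l - 2)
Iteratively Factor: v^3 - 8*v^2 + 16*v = (v)*(v^2 - 8*v + 16) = v*(v - 4)*(v - 4)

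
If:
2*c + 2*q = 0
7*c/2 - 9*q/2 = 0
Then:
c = 0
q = 0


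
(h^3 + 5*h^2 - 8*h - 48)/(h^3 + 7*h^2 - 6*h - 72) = (h + 4)/(h + 6)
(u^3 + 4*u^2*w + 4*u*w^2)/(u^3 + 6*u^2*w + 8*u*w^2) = (u + 2*w)/(u + 4*w)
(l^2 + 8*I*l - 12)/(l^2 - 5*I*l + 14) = (l + 6*I)/(l - 7*I)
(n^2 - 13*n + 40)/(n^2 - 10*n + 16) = (n - 5)/(n - 2)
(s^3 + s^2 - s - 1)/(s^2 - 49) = (s^3 + s^2 - s - 1)/(s^2 - 49)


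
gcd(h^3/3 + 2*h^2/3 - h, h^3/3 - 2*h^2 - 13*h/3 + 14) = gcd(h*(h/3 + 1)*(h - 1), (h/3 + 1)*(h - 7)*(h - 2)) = h + 3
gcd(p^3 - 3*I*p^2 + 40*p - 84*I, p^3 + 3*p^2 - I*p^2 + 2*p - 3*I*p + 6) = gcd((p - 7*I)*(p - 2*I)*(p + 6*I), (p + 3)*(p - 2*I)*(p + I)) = p - 2*I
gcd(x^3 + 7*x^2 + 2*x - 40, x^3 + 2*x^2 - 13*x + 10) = x^2 + 3*x - 10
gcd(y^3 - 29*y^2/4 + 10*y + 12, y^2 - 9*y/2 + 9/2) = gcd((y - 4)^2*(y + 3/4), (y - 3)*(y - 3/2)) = 1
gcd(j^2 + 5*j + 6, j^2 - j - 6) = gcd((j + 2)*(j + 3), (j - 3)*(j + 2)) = j + 2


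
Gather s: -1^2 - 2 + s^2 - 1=s^2 - 4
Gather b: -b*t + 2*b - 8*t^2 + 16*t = b*(2 - t) - 8*t^2 + 16*t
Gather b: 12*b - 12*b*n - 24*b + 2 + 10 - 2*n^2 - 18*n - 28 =b*(-12*n - 12) - 2*n^2 - 18*n - 16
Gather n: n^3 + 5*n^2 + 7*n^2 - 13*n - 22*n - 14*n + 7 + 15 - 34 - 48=n^3 + 12*n^2 - 49*n - 60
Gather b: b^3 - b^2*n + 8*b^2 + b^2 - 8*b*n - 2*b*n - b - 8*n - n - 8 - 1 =b^3 + b^2*(9 - n) + b*(-10*n - 1) - 9*n - 9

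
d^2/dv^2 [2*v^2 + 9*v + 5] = 4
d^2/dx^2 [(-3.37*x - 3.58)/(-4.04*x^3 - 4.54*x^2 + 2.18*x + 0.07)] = (330.022752*x^5 + 1072.043088*x^4 + 1248.88956*x^3 + 264.994944*x^2 - 200.091396*x + 35.274108)/(65.939264*x^9 + 222.300192*x^8 + 143.069328*x^7 - 149.759*x^6 - 84.904248*x^5 + 64.098276*x^4 - 6.14402*x^3 - 0.931266*x^2 - 0.032046*x - 0.000343)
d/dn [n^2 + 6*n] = 2*n + 6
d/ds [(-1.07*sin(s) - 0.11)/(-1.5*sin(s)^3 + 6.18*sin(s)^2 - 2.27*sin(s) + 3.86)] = (-3.21*sin(s)^3 + 6.1176*sin(s)^2 + 1.3596*sin(s) - 4.3799)*cos(s)/(2.25*sin(s)^6 - 18.54*sin(s)^5 + 45.0024*sin(s)^4 - 39.6372*sin(s)^3 + 52.8625*sin(s)^2 - 17.5244*sin(s) + 14.8996)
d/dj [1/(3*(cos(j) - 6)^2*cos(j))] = (cos(j) - 2)*sin(j)/((cos(j) - 6)^3*cos(j)^2)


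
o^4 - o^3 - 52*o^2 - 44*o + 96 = (o - 8)*(o - 1)*(o + 2)*(o + 6)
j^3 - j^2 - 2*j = j*(j - 2)*(j + 1)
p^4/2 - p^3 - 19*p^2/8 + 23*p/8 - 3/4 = (p/2 + 1)*(p - 3)*(p - 1/2)^2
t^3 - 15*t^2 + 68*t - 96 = (t - 8)*(t - 4)*(t - 3)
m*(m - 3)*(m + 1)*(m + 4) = m^4 + 2*m^3 - 11*m^2 - 12*m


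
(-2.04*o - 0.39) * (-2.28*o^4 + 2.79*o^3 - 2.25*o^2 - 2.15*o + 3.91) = 4.6512*o^5 - 4.8024*o^4 + 3.5019*o^3 + 5.2635*o^2 - 7.1379*o - 1.5249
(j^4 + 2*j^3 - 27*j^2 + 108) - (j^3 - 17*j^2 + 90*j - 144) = j^4 + j^3 - 10*j^2 - 90*j + 252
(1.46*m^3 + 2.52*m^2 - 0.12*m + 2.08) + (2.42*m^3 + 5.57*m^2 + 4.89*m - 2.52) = 3.88*m^3 + 8.09*m^2 + 4.77*m - 0.44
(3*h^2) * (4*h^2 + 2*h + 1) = 12*h^4 + 6*h^3 + 3*h^2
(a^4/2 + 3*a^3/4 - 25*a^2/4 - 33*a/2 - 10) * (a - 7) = a^5/2 - 11*a^4/4 - 23*a^3/2 + 109*a^2/4 + 211*a/2 + 70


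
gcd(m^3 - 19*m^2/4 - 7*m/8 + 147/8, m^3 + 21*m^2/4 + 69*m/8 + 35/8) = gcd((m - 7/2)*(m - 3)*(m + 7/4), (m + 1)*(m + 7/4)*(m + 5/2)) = m + 7/4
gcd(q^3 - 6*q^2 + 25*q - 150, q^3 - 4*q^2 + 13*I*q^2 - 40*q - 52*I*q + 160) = q + 5*I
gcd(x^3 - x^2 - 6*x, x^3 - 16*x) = x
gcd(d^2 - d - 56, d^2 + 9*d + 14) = d + 7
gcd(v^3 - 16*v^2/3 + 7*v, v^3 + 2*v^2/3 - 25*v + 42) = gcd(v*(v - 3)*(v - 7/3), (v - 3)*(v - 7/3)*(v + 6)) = v^2 - 16*v/3 + 7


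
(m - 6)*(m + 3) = m^2 - 3*m - 18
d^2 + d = d*(d + 1)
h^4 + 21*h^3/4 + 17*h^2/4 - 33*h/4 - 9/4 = (h - 1)*(h + 1/4)*(h + 3)^2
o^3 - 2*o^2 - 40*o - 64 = (o - 8)*(o + 2)*(o + 4)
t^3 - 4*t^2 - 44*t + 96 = (t - 8)*(t - 2)*(t + 6)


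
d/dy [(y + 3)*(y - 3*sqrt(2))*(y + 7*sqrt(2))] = 3*y^2 + 6*y + 8*sqrt(2)*y - 42 + 12*sqrt(2)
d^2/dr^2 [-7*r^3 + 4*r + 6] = -42*r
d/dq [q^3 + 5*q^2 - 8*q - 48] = 3*q^2 + 10*q - 8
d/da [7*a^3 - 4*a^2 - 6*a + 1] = 21*a^2 - 8*a - 6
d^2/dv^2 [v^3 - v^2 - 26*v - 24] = 6*v - 2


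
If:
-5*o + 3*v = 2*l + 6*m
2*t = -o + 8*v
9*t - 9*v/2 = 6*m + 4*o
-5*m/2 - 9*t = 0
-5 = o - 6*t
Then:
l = 1145/28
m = 1095/28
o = -1965/28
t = -1825/168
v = -965/84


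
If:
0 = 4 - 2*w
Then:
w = 2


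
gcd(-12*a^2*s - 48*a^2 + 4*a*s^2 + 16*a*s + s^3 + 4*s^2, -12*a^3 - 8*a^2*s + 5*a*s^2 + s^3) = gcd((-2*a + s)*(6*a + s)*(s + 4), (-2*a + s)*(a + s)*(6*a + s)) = -12*a^2 + 4*a*s + s^2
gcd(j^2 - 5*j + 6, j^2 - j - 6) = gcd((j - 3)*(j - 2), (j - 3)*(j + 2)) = j - 3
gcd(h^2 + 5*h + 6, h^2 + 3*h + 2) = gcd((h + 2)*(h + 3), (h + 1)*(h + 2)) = h + 2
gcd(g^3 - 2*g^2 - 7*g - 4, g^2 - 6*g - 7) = g + 1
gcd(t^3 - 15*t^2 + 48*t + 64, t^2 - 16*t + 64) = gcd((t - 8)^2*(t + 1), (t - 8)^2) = t^2 - 16*t + 64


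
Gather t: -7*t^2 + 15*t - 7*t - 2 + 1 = -7*t^2 + 8*t - 1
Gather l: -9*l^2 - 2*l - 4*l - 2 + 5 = -9*l^2 - 6*l + 3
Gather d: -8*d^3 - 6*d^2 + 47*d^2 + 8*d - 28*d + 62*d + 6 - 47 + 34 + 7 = -8*d^3 + 41*d^2 + 42*d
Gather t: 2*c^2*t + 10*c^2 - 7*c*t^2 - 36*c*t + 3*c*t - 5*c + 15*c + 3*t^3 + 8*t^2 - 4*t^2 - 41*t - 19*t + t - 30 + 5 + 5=10*c^2 + 10*c + 3*t^3 + t^2*(4 - 7*c) + t*(2*c^2 - 33*c - 59) - 20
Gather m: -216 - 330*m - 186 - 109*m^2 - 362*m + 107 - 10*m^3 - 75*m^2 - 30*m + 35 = -10*m^3 - 184*m^2 - 722*m - 260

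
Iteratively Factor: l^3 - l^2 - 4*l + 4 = (l - 2)*(l^2 + l - 2) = (l - 2)*(l + 2)*(l - 1)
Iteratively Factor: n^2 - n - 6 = (n - 3)*(n + 2)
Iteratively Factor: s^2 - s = (s - 1)*(s)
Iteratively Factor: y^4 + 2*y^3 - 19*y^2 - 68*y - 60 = (y + 2)*(y^3 - 19*y - 30) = (y - 5)*(y + 2)*(y^2 + 5*y + 6) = (y - 5)*(y + 2)*(y + 3)*(y + 2)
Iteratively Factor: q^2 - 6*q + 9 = (q - 3)*(q - 3)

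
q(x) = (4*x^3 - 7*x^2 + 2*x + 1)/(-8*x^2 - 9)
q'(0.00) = -0.22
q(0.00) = -0.11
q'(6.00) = -0.50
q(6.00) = -2.10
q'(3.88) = -0.48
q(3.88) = -1.06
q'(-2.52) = -0.63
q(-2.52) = 1.88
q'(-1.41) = -0.85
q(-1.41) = 1.08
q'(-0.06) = -0.33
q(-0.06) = -0.09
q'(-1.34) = -0.87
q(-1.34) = 1.02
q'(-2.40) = -0.64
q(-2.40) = 1.80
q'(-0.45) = -0.90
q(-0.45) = 0.16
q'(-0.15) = -0.49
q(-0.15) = -0.06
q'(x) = 16*x*(4*x^3 - 7*x^2 + 2*x + 1)/(-8*x^2 - 9)^2 + (12*x^2 - 14*x + 2)/(-8*x^2 - 9) = 2*(-16*x^4 - 46*x^2 + 71*x - 9)/(64*x^4 + 144*x^2 + 81)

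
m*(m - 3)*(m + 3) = m^3 - 9*m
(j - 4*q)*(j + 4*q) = j^2 - 16*q^2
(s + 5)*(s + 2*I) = s^2 + 5*s + 2*I*s + 10*I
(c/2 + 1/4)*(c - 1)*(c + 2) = c^3/2 + 3*c^2/4 - 3*c/4 - 1/2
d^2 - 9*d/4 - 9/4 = (d - 3)*(d + 3/4)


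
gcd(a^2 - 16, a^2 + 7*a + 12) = a + 4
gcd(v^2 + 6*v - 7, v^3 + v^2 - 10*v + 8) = v - 1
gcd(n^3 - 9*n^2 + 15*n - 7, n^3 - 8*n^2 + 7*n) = n^2 - 8*n + 7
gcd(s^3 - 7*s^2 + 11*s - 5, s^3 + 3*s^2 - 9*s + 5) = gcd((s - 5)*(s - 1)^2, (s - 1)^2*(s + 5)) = s^2 - 2*s + 1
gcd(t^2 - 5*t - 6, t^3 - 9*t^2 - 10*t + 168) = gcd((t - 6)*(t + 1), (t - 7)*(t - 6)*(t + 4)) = t - 6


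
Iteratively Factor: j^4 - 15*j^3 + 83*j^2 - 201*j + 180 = (j - 4)*(j^3 - 11*j^2 + 39*j - 45) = (j - 5)*(j - 4)*(j^2 - 6*j + 9) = (j - 5)*(j - 4)*(j - 3)*(j - 3)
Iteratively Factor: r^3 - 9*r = (r)*(r^2 - 9) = r*(r + 3)*(r - 3)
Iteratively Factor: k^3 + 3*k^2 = (k + 3)*(k^2) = k*(k + 3)*(k)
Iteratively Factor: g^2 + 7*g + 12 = (g + 3)*(g + 4)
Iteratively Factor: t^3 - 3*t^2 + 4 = (t - 2)*(t^2 - t - 2) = (t - 2)*(t + 1)*(t - 2)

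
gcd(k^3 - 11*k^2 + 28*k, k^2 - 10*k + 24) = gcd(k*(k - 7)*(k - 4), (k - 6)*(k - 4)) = k - 4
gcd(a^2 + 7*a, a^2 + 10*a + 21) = a + 7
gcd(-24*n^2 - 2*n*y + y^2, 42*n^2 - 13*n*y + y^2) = -6*n + y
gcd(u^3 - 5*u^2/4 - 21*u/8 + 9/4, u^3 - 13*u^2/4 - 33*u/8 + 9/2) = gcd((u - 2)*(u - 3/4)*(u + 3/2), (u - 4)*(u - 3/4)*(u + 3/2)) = u^2 + 3*u/4 - 9/8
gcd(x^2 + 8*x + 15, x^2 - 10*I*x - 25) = 1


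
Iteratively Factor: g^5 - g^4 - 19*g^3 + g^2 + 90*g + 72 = (g + 1)*(g^4 - 2*g^3 - 17*g^2 + 18*g + 72) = (g + 1)*(g + 3)*(g^3 - 5*g^2 - 2*g + 24) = (g + 1)*(g + 2)*(g + 3)*(g^2 - 7*g + 12) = (g - 3)*(g + 1)*(g + 2)*(g + 3)*(g - 4)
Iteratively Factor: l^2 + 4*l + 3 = (l + 3)*(l + 1)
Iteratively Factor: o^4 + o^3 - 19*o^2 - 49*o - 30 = (o + 1)*(o^3 - 19*o - 30) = (o + 1)*(o + 3)*(o^2 - 3*o - 10) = (o - 5)*(o + 1)*(o + 3)*(o + 2)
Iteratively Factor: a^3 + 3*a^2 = (a)*(a^2 + 3*a) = a^2*(a + 3)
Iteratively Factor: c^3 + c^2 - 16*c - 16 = (c - 4)*(c^2 + 5*c + 4) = (c - 4)*(c + 4)*(c + 1)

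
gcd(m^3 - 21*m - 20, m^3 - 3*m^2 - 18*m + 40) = m^2 - m - 20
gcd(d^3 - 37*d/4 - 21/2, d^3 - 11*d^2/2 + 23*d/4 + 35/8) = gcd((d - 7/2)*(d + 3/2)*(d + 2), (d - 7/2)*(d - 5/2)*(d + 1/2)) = d - 7/2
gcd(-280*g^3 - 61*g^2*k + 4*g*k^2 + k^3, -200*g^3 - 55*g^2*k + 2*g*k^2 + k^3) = 40*g^2 + 3*g*k - k^2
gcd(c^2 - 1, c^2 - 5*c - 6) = c + 1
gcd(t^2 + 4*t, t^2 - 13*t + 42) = 1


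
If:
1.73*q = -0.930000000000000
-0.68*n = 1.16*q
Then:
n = 0.92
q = -0.54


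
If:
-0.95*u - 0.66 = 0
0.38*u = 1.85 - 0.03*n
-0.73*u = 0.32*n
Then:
No Solution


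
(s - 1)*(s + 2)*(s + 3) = s^3 + 4*s^2 + s - 6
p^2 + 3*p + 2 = (p + 1)*(p + 2)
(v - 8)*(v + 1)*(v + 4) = v^3 - 3*v^2 - 36*v - 32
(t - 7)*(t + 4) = t^2 - 3*t - 28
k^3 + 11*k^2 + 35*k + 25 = (k + 1)*(k + 5)^2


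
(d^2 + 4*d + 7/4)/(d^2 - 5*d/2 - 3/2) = (d + 7/2)/(d - 3)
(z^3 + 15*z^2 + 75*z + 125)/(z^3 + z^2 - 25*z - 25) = (z^2 + 10*z + 25)/(z^2 - 4*z - 5)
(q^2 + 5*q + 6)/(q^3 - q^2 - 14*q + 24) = (q^2 + 5*q + 6)/(q^3 - q^2 - 14*q + 24)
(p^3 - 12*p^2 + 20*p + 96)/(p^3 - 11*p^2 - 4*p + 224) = (p^2 - 4*p - 12)/(p^2 - 3*p - 28)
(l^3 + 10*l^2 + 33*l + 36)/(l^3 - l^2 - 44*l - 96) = (l + 3)/(l - 8)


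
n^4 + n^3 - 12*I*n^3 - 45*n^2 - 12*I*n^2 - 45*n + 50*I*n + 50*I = (n + 1)*(n - 5*I)^2*(n - 2*I)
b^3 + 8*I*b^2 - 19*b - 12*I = (b + I)*(b + 3*I)*(b + 4*I)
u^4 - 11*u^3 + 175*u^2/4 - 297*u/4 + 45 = (u - 4)*(u - 3)*(u - 5/2)*(u - 3/2)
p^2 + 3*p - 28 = (p - 4)*(p + 7)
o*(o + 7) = o^2 + 7*o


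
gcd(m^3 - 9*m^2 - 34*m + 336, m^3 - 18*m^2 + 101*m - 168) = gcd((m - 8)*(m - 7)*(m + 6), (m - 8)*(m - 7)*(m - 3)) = m^2 - 15*m + 56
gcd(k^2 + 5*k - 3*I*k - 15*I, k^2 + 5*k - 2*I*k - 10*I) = k + 5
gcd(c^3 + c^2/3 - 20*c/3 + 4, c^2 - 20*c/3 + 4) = c - 2/3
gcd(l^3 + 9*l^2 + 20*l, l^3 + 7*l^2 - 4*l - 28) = 1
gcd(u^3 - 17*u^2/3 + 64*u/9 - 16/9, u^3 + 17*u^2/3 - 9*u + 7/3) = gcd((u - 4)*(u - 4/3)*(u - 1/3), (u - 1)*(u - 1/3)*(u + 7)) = u - 1/3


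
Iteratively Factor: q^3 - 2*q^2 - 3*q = (q + 1)*(q^2 - 3*q) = q*(q + 1)*(q - 3)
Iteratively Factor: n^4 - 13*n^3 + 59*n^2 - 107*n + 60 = (n - 3)*(n^3 - 10*n^2 + 29*n - 20) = (n - 4)*(n - 3)*(n^2 - 6*n + 5) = (n - 5)*(n - 4)*(n - 3)*(n - 1)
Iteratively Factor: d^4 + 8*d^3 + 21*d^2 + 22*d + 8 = (d + 1)*(d^3 + 7*d^2 + 14*d + 8) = (d + 1)^2*(d^2 + 6*d + 8) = (d + 1)^2*(d + 4)*(d + 2)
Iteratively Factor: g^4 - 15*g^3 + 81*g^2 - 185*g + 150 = (g - 5)*(g^3 - 10*g^2 + 31*g - 30) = (g - 5)*(g - 2)*(g^2 - 8*g + 15) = (g - 5)*(g - 3)*(g - 2)*(g - 5)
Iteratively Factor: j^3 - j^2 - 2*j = (j - 2)*(j^2 + j) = j*(j - 2)*(j + 1)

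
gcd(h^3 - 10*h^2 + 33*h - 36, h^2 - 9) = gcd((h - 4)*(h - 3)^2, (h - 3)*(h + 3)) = h - 3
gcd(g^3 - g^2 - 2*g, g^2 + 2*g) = g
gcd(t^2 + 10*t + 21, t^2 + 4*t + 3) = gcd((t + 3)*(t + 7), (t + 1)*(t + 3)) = t + 3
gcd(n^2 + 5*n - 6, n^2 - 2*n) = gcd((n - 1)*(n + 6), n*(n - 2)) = 1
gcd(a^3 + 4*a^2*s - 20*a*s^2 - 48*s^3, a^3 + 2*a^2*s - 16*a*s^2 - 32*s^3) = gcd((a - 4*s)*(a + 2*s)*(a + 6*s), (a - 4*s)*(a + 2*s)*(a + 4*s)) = -a^2 + 2*a*s + 8*s^2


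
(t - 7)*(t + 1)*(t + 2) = t^3 - 4*t^2 - 19*t - 14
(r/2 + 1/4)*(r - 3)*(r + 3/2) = r^3/2 - r^2/2 - 21*r/8 - 9/8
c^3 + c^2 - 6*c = c*(c - 2)*(c + 3)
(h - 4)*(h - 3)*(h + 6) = h^3 - h^2 - 30*h + 72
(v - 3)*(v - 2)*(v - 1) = v^3 - 6*v^2 + 11*v - 6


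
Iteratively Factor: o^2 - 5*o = (o - 5)*(o)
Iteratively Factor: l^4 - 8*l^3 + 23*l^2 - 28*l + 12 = (l - 2)*(l^3 - 6*l^2 + 11*l - 6) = (l - 2)^2*(l^2 - 4*l + 3) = (l - 2)^2*(l - 1)*(l - 3)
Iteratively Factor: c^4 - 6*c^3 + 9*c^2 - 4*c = (c)*(c^3 - 6*c^2 + 9*c - 4) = c*(c - 1)*(c^2 - 5*c + 4) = c*(c - 1)^2*(c - 4)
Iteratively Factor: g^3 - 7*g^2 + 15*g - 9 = (g - 1)*(g^2 - 6*g + 9) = (g - 3)*(g - 1)*(g - 3)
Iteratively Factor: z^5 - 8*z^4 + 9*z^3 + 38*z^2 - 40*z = (z + 2)*(z^4 - 10*z^3 + 29*z^2 - 20*z) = (z - 4)*(z + 2)*(z^3 - 6*z^2 + 5*z) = (z - 4)*(z - 1)*(z + 2)*(z^2 - 5*z) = z*(z - 4)*(z - 1)*(z + 2)*(z - 5)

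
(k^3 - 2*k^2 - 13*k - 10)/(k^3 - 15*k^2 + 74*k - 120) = (k^2 + 3*k + 2)/(k^2 - 10*k + 24)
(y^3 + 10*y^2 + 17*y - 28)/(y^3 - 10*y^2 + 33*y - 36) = (y^3 + 10*y^2 + 17*y - 28)/(y^3 - 10*y^2 + 33*y - 36)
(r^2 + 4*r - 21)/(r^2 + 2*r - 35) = (r - 3)/(r - 5)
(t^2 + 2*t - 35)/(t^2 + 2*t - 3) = (t^2 + 2*t - 35)/(t^2 + 2*t - 3)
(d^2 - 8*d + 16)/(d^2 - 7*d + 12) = (d - 4)/(d - 3)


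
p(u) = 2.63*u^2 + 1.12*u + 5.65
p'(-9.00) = -46.22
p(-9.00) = 208.60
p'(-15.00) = -77.78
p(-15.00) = 580.60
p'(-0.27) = -0.30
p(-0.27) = 5.54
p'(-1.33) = -5.88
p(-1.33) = 8.81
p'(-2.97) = -14.50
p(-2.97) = 25.52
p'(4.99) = 27.37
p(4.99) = 76.73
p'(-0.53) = -1.67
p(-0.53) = 5.80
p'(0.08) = 1.54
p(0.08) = 5.76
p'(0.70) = 4.80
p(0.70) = 7.72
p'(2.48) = 14.16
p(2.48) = 24.60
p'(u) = 5.26*u + 1.12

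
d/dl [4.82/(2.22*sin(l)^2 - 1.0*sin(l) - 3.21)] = (4.82 - 21.4008*sin(l))*cos(l)/(-2.22*sin(l)^2 + 1.0*sin(l) + 3.21)^2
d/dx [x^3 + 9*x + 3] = 3*x^2 + 9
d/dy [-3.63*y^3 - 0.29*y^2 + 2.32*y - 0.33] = -10.89*y^2 - 0.58*y + 2.32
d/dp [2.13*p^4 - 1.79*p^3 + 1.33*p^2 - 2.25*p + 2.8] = 8.52*p^3 - 5.37*p^2 + 2.66*p - 2.25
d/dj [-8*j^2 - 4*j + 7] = -16*j - 4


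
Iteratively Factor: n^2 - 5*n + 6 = (n - 2)*(n - 3)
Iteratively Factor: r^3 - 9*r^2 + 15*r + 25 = (r + 1)*(r^2 - 10*r + 25) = (r - 5)*(r + 1)*(r - 5)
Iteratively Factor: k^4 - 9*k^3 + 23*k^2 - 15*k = (k - 5)*(k^3 - 4*k^2 + 3*k) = (k - 5)*(k - 1)*(k^2 - 3*k) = k*(k - 5)*(k - 1)*(k - 3)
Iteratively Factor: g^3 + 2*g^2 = (g)*(g^2 + 2*g) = g*(g + 2)*(g)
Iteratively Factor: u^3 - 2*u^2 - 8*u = (u - 4)*(u^2 + 2*u) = (u - 4)*(u + 2)*(u)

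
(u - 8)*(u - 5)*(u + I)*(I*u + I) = I*u^4 - u^3 - 12*I*u^3 + 12*u^2 + 27*I*u^2 - 27*u + 40*I*u - 40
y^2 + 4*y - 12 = (y - 2)*(y + 6)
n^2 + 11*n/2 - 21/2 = (n - 3/2)*(n + 7)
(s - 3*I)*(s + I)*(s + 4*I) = s^3 + 2*I*s^2 + 11*s + 12*I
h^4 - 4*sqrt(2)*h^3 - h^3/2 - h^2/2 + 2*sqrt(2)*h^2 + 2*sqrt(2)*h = h*(h - 1)*(h + 1/2)*(h - 4*sqrt(2))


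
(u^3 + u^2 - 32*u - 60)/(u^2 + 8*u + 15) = (u^2 - 4*u - 12)/(u + 3)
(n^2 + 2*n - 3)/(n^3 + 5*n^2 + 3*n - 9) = 1/(n + 3)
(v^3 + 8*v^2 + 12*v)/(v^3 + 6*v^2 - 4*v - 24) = v/(v - 2)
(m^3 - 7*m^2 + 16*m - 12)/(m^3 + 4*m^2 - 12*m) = (m^2 - 5*m + 6)/(m*(m + 6))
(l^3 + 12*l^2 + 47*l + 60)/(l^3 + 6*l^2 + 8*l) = (l^2 + 8*l + 15)/(l*(l + 2))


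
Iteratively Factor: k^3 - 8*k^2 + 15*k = (k - 3)*(k^2 - 5*k) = (k - 5)*(k - 3)*(k)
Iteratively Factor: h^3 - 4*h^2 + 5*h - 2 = (h - 2)*(h^2 - 2*h + 1) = (h - 2)*(h - 1)*(h - 1)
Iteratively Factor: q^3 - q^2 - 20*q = (q - 5)*(q^2 + 4*q) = q*(q - 5)*(q + 4)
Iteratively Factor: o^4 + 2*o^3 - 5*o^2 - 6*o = (o + 3)*(o^3 - o^2 - 2*o) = (o - 2)*(o + 3)*(o^2 + o) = (o - 2)*(o + 1)*(o + 3)*(o)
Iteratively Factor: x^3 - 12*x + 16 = (x - 2)*(x^2 + 2*x - 8) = (x - 2)^2*(x + 4)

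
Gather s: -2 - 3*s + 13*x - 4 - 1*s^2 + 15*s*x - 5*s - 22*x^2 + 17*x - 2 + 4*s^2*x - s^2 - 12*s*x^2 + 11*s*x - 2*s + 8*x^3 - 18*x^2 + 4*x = s^2*(4*x - 2) + s*(-12*x^2 + 26*x - 10) + 8*x^3 - 40*x^2 + 34*x - 8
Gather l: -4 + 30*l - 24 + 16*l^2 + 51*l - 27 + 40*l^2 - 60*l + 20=56*l^2 + 21*l - 35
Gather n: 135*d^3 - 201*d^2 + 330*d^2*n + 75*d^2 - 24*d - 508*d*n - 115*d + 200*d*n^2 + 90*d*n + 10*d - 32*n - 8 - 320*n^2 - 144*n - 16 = 135*d^3 - 126*d^2 - 129*d + n^2*(200*d - 320) + n*(330*d^2 - 418*d - 176) - 24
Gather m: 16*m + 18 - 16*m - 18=0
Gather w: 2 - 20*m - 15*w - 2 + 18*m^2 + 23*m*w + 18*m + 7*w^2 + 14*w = 18*m^2 - 2*m + 7*w^2 + w*(23*m - 1)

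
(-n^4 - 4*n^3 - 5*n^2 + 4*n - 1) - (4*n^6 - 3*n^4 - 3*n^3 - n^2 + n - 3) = -4*n^6 + 2*n^4 - n^3 - 4*n^2 + 3*n + 2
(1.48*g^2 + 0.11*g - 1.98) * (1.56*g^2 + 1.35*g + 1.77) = 2.3088*g^4 + 2.1696*g^3 - 0.3207*g^2 - 2.4783*g - 3.5046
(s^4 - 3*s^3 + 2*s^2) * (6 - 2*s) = -2*s^5 + 12*s^4 - 22*s^3 + 12*s^2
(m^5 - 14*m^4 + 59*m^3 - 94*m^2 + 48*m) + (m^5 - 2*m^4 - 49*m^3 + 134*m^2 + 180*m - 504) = 2*m^5 - 16*m^4 + 10*m^3 + 40*m^2 + 228*m - 504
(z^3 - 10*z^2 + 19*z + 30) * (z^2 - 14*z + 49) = z^5 - 24*z^4 + 208*z^3 - 726*z^2 + 511*z + 1470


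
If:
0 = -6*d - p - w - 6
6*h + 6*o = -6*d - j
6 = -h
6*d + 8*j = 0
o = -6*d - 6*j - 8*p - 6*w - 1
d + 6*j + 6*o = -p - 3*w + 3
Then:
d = -16/71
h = -6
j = 12/71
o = 440/71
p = 1493/142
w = -2153/142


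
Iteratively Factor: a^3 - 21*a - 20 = (a + 1)*(a^2 - a - 20) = (a - 5)*(a + 1)*(a + 4)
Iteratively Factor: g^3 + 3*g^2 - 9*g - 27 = (g - 3)*(g^2 + 6*g + 9) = (g - 3)*(g + 3)*(g + 3)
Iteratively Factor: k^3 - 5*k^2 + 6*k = (k - 3)*(k^2 - 2*k) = (k - 3)*(k - 2)*(k)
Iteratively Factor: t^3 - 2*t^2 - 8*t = (t - 4)*(t^2 + 2*t) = t*(t - 4)*(t + 2)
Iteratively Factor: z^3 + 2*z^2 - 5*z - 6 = (z + 1)*(z^2 + z - 6) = (z + 1)*(z + 3)*(z - 2)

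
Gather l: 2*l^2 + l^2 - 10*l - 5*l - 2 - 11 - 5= 3*l^2 - 15*l - 18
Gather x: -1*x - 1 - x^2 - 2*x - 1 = -x^2 - 3*x - 2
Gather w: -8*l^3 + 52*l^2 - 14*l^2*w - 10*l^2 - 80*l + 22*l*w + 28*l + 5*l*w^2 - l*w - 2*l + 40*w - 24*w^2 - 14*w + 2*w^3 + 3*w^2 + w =-8*l^3 + 42*l^2 - 54*l + 2*w^3 + w^2*(5*l - 21) + w*(-14*l^2 + 21*l + 27)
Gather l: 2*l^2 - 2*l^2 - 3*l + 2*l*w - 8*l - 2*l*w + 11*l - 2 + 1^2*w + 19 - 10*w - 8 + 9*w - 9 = 0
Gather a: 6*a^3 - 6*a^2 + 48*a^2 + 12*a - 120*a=6*a^3 + 42*a^2 - 108*a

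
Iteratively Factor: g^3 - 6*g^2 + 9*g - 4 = (g - 1)*(g^2 - 5*g + 4) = (g - 4)*(g - 1)*(g - 1)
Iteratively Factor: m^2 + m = (m)*(m + 1)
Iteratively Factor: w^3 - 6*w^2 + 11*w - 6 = (w - 2)*(w^2 - 4*w + 3) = (w - 3)*(w - 2)*(w - 1)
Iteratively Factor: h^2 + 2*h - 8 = (h + 4)*(h - 2)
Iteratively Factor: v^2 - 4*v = (v - 4)*(v)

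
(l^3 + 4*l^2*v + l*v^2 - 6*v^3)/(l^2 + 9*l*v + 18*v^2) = (l^2 + l*v - 2*v^2)/(l + 6*v)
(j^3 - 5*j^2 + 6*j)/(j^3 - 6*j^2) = (j^2 - 5*j + 6)/(j*(j - 6))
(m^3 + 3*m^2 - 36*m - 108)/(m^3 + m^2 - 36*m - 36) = (m + 3)/(m + 1)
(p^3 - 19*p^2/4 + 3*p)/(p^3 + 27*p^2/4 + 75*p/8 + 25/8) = 2*p*(4*p^2 - 19*p + 12)/(8*p^3 + 54*p^2 + 75*p + 25)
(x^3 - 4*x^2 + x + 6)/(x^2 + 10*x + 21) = (x^3 - 4*x^2 + x + 6)/(x^2 + 10*x + 21)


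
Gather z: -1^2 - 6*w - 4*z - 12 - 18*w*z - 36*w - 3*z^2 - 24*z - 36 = -42*w - 3*z^2 + z*(-18*w - 28) - 49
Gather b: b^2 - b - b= b^2 - 2*b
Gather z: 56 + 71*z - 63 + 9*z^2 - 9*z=9*z^2 + 62*z - 7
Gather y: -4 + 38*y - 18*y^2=-18*y^2 + 38*y - 4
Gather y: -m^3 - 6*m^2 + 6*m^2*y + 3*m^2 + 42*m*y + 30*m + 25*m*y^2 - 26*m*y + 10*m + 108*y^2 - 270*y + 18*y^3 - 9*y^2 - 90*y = -m^3 - 3*m^2 + 40*m + 18*y^3 + y^2*(25*m + 99) + y*(6*m^2 + 16*m - 360)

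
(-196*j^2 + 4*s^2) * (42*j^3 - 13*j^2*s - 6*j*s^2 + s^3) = -8232*j^5 + 2548*j^4*s + 1344*j^3*s^2 - 248*j^2*s^3 - 24*j*s^4 + 4*s^5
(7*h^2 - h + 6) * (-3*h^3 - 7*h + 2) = -21*h^5 + 3*h^4 - 67*h^3 + 21*h^2 - 44*h + 12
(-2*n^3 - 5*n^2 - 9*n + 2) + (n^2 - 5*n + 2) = -2*n^3 - 4*n^2 - 14*n + 4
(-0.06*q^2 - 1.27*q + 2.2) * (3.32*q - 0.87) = -0.1992*q^3 - 4.1642*q^2 + 8.4089*q - 1.914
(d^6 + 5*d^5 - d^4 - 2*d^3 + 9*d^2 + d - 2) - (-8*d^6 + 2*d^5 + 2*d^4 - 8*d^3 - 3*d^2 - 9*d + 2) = 9*d^6 + 3*d^5 - 3*d^4 + 6*d^3 + 12*d^2 + 10*d - 4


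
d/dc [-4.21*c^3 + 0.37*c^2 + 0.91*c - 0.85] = -12.63*c^2 + 0.74*c + 0.91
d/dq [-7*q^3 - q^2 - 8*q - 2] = -21*q^2 - 2*q - 8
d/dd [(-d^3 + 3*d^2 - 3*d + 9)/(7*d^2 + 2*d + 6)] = (-7*d^4 - 4*d^3 + 9*d^2 - 90*d - 36)/(49*d^4 + 28*d^3 + 88*d^2 + 24*d + 36)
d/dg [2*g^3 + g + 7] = 6*g^2 + 1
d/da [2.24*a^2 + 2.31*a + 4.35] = 4.48*a + 2.31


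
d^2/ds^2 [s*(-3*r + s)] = 2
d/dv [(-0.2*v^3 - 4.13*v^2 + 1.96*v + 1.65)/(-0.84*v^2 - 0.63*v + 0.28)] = (0.168*v^4 + 0.252*v^3 + 4.0803*v^2 + 0.4592*v + 1.5883)/(0.7056*v^4 + 1.0584*v^3 - 0.0735*v^2 - 0.3528*v + 0.0784)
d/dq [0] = 0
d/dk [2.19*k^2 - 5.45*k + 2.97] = 4.38*k - 5.45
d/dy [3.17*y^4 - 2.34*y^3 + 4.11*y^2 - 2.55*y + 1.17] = 12.68*y^3 - 7.02*y^2 + 8.22*y - 2.55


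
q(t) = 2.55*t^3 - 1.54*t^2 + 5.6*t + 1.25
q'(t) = 7.65*t^2 - 3.08*t + 5.6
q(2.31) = 37.40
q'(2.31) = 39.31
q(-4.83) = -349.05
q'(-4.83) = 198.94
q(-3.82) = -184.76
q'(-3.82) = 129.00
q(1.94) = 24.94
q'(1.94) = 28.42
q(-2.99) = -97.43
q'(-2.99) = 83.20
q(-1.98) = -35.67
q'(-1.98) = 41.69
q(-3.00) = -98.26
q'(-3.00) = 83.69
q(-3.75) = -175.88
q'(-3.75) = 124.73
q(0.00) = 1.25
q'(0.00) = 5.60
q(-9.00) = -2032.84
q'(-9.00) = 652.97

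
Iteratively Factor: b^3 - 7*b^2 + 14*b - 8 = (b - 2)*(b^2 - 5*b + 4) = (b - 4)*(b - 2)*(b - 1)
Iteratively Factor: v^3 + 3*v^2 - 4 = (v + 2)*(v^2 + v - 2) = (v + 2)^2*(v - 1)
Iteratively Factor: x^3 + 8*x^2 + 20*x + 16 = (x + 4)*(x^2 + 4*x + 4) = (x + 2)*(x + 4)*(x + 2)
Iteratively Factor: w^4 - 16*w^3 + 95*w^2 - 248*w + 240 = (w - 4)*(w^3 - 12*w^2 + 47*w - 60) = (w - 4)*(w - 3)*(w^2 - 9*w + 20) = (w - 4)^2*(w - 3)*(w - 5)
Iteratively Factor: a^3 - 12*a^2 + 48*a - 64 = (a - 4)*(a^2 - 8*a + 16) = (a - 4)^2*(a - 4)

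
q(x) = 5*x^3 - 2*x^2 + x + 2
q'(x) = 15*x^2 - 4*x + 1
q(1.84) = 28.22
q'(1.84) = 44.42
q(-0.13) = 1.83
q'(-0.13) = 1.77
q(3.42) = 182.04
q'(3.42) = 162.77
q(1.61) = 19.29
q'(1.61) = 33.44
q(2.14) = 43.98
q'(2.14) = 61.13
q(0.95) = 5.43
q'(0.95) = 10.74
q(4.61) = 453.97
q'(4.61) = 301.34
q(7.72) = 2191.02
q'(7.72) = 864.10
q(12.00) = 8366.00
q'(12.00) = 2113.00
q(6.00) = 1016.00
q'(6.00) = 517.00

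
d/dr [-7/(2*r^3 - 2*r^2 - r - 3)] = 7*(6*r^2 - 4*r - 1)/(-2*r^3 + 2*r^2 + r + 3)^2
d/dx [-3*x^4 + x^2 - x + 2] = -12*x^3 + 2*x - 1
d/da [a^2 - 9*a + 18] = 2*a - 9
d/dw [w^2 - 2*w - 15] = 2*w - 2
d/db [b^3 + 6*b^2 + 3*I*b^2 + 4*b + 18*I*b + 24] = 3*b^2 + 6*b*(2 + I) + 4 + 18*I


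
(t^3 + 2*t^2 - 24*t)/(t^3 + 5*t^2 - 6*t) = (t - 4)/(t - 1)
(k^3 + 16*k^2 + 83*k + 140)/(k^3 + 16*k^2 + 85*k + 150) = (k^2 + 11*k + 28)/(k^2 + 11*k + 30)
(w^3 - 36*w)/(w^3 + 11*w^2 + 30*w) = (w - 6)/(w + 5)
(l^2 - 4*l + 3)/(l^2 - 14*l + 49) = (l^2 - 4*l + 3)/(l^2 - 14*l + 49)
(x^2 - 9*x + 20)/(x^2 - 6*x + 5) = (x - 4)/(x - 1)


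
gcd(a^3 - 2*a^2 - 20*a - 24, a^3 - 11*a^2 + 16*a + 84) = a^2 - 4*a - 12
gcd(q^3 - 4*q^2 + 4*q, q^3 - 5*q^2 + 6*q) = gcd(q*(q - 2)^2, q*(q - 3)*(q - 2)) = q^2 - 2*q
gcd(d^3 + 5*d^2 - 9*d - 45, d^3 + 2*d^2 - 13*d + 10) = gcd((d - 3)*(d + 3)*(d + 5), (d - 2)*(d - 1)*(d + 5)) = d + 5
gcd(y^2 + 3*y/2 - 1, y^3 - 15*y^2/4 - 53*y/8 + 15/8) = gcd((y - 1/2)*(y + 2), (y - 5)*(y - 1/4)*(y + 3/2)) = 1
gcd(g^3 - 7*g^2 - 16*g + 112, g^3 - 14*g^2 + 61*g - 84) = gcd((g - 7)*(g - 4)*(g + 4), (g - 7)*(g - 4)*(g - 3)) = g^2 - 11*g + 28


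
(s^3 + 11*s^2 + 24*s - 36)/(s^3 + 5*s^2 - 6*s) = (s + 6)/s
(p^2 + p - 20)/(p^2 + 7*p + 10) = (p - 4)/(p + 2)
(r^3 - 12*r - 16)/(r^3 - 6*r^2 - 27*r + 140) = (r^2 + 4*r + 4)/(r^2 - 2*r - 35)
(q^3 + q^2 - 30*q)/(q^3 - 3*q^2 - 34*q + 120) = q/(q - 4)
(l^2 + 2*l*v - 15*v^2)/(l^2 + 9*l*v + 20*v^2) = (l - 3*v)/(l + 4*v)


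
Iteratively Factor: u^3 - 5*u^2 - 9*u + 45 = (u + 3)*(u^2 - 8*u + 15) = (u - 5)*(u + 3)*(u - 3)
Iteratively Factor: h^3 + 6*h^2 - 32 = (h + 4)*(h^2 + 2*h - 8) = (h + 4)^2*(h - 2)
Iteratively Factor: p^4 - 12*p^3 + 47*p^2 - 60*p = (p - 3)*(p^3 - 9*p^2 + 20*p) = p*(p - 3)*(p^2 - 9*p + 20) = p*(p - 4)*(p - 3)*(p - 5)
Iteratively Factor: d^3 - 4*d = (d)*(d^2 - 4) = d*(d - 2)*(d + 2)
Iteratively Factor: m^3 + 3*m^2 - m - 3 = (m + 3)*(m^2 - 1) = (m + 1)*(m + 3)*(m - 1)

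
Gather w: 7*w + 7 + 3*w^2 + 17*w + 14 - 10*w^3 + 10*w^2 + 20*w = -10*w^3 + 13*w^2 + 44*w + 21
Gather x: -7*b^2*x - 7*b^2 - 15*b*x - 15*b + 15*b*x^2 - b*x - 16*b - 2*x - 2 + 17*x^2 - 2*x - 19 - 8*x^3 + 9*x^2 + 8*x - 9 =-7*b^2 - 31*b - 8*x^3 + x^2*(15*b + 26) + x*(-7*b^2 - 16*b + 4) - 30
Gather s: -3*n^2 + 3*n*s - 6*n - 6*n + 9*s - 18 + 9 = -3*n^2 - 12*n + s*(3*n + 9) - 9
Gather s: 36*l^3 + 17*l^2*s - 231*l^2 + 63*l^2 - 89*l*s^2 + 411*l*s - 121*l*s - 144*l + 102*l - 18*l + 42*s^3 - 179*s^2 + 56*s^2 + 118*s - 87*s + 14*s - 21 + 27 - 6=36*l^3 - 168*l^2 - 60*l + 42*s^3 + s^2*(-89*l - 123) + s*(17*l^2 + 290*l + 45)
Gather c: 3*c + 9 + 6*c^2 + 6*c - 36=6*c^2 + 9*c - 27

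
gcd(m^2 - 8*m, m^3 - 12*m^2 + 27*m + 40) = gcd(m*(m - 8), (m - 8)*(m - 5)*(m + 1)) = m - 8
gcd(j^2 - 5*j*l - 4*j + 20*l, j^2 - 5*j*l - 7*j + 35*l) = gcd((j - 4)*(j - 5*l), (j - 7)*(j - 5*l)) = j - 5*l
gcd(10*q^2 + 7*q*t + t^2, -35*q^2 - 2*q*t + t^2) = 5*q + t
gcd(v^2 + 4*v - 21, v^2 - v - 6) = v - 3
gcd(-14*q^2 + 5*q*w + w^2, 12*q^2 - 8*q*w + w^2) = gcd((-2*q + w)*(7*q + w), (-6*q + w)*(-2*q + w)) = 2*q - w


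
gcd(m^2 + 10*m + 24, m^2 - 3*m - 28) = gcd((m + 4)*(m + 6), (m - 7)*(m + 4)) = m + 4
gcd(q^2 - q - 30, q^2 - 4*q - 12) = q - 6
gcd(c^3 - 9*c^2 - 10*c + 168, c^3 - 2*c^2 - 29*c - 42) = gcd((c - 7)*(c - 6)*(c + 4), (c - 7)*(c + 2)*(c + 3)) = c - 7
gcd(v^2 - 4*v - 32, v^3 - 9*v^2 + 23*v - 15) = 1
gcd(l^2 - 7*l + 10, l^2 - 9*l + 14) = l - 2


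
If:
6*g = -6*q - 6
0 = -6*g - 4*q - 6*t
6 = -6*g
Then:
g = -1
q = 0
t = 1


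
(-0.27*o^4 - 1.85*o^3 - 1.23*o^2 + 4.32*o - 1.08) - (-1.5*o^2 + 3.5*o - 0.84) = -0.27*o^4 - 1.85*o^3 + 0.27*o^2 + 0.82*o - 0.24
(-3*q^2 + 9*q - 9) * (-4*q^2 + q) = 12*q^4 - 39*q^3 + 45*q^2 - 9*q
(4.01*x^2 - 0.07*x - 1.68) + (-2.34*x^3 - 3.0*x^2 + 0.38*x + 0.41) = -2.34*x^3 + 1.01*x^2 + 0.31*x - 1.27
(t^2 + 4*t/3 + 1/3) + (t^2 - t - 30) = 2*t^2 + t/3 - 89/3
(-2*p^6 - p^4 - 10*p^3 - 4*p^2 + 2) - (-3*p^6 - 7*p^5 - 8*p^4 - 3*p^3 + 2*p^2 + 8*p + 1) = p^6 + 7*p^5 + 7*p^4 - 7*p^3 - 6*p^2 - 8*p + 1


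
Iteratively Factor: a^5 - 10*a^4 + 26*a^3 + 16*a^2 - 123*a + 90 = (a + 2)*(a^4 - 12*a^3 + 50*a^2 - 84*a + 45) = (a - 3)*(a + 2)*(a^3 - 9*a^2 + 23*a - 15) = (a - 3)^2*(a + 2)*(a^2 - 6*a + 5) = (a - 5)*(a - 3)^2*(a + 2)*(a - 1)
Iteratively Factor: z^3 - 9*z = (z - 3)*(z^2 + 3*z) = (z - 3)*(z + 3)*(z)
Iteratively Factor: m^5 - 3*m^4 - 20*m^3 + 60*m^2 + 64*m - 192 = (m - 2)*(m^4 - m^3 - 22*m^2 + 16*m + 96) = (m - 2)*(m + 2)*(m^3 - 3*m^2 - 16*m + 48) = (m - 3)*(m - 2)*(m + 2)*(m^2 - 16) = (m - 4)*(m - 3)*(m - 2)*(m + 2)*(m + 4)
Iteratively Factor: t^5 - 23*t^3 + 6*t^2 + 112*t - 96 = (t - 1)*(t^4 + t^3 - 22*t^2 - 16*t + 96) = (t - 1)*(t + 3)*(t^3 - 2*t^2 - 16*t + 32) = (t - 2)*(t - 1)*(t + 3)*(t^2 - 16) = (t - 2)*(t - 1)*(t + 3)*(t + 4)*(t - 4)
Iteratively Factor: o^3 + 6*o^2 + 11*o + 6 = (o + 2)*(o^2 + 4*o + 3) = (o + 1)*(o + 2)*(o + 3)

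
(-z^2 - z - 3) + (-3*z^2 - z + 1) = -4*z^2 - 2*z - 2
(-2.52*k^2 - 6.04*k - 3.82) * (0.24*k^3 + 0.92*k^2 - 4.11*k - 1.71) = -0.6048*k^5 - 3.768*k^4 + 3.8836*k^3 + 25.6192*k^2 + 26.0286*k + 6.5322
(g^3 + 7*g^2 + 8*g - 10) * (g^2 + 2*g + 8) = g^5 + 9*g^4 + 30*g^3 + 62*g^2 + 44*g - 80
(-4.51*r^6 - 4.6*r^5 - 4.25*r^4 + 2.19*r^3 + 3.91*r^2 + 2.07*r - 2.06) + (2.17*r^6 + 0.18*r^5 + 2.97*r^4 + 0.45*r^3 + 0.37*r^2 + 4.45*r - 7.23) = -2.34*r^6 - 4.42*r^5 - 1.28*r^4 + 2.64*r^3 + 4.28*r^2 + 6.52*r - 9.29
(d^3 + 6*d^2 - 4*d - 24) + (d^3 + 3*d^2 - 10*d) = 2*d^3 + 9*d^2 - 14*d - 24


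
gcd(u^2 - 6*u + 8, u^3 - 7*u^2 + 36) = 1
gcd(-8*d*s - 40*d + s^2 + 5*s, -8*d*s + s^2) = -8*d + s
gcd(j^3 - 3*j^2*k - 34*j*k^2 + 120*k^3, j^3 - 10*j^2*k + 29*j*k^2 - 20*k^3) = j^2 - 9*j*k + 20*k^2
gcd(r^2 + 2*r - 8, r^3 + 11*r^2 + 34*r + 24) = r + 4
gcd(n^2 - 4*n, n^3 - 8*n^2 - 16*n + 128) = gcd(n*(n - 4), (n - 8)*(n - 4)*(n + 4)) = n - 4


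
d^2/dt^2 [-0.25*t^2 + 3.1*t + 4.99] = -0.500000000000000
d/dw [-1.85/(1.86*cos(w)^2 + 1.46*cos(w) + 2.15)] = -(6.882*cos(w) + 2.701)*sin(w)/(1.86*cos(w)^2 + 1.46*cos(w) + 2.15)^2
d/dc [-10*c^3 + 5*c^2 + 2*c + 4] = -30*c^2 + 10*c + 2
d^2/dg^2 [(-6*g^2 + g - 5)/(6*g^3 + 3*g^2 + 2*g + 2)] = 6*(-72*g^6 + 36*g^5 - 270*g^4 - 61*g^3 - 93*g^2 + 24*g - 6)/(216*g^9 + 324*g^8 + 378*g^7 + 459*g^6 + 342*g^5 + 234*g^4 + 152*g^3 + 60*g^2 + 24*g + 8)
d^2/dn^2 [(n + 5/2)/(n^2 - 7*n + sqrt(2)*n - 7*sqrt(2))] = ((2*n + 5)*(2*n - 7 + sqrt(2))^2 + (-6*n - 2*sqrt(2) + 9)*(n^2 - 7*n + sqrt(2)*n - 7*sqrt(2)))/(n^2 - 7*n + sqrt(2)*n - 7*sqrt(2))^3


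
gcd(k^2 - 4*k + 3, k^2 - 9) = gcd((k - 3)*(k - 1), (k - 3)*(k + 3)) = k - 3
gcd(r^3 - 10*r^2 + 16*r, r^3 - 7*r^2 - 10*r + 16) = r - 8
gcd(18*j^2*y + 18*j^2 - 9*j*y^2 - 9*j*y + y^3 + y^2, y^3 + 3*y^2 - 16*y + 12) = 1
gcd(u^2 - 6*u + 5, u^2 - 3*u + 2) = u - 1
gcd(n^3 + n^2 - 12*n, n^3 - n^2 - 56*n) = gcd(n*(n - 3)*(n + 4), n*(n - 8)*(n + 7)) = n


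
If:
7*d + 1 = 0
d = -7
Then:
No Solution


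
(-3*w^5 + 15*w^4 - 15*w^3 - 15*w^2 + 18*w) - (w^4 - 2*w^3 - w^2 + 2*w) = -3*w^5 + 14*w^4 - 13*w^3 - 14*w^2 + 16*w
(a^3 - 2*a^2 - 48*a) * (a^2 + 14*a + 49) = a^5 + 12*a^4 - 27*a^3 - 770*a^2 - 2352*a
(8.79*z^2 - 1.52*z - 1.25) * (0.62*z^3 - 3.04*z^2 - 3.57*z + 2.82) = 5.4498*z^5 - 27.664*z^4 - 27.5345*z^3 + 34.0142*z^2 + 0.1761*z - 3.525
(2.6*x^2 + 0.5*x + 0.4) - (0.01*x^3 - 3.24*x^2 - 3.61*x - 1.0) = -0.01*x^3 + 5.84*x^2 + 4.11*x + 1.4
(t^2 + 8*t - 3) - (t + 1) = t^2 + 7*t - 4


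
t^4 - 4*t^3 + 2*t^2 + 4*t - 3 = (t - 3)*(t - 1)^2*(t + 1)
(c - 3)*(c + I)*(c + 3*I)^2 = c^4 - 3*c^3 + 7*I*c^3 - 15*c^2 - 21*I*c^2 + 45*c - 9*I*c + 27*I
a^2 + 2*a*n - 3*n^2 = (a - n)*(a + 3*n)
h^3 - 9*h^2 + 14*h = h*(h - 7)*(h - 2)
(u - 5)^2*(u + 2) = u^3 - 8*u^2 + 5*u + 50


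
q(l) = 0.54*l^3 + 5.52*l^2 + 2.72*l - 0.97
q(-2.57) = 19.33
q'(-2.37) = -14.35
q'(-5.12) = -11.34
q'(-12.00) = 103.52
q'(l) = 1.62*l^2 + 11.04*l + 2.72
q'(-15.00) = 201.62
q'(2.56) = 41.60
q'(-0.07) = 1.96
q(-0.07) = -1.13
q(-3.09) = 27.40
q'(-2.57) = -14.95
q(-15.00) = -622.27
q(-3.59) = 35.42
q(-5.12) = 57.33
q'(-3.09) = -15.93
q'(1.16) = 17.71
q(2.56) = 51.23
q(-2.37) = 16.40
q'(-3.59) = -16.03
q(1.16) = 10.46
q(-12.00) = -171.85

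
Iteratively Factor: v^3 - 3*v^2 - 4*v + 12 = (v - 3)*(v^2 - 4) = (v - 3)*(v + 2)*(v - 2)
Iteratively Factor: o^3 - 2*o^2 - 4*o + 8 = (o + 2)*(o^2 - 4*o + 4) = (o - 2)*(o + 2)*(o - 2)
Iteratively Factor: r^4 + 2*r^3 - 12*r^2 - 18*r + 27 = (r - 1)*(r^3 + 3*r^2 - 9*r - 27) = (r - 1)*(r + 3)*(r^2 - 9) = (r - 3)*(r - 1)*(r + 3)*(r + 3)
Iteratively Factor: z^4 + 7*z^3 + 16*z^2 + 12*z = (z + 2)*(z^3 + 5*z^2 + 6*z) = z*(z + 2)*(z^2 + 5*z + 6) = z*(z + 2)*(z + 3)*(z + 2)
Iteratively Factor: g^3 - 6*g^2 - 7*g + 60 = (g - 4)*(g^2 - 2*g - 15) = (g - 4)*(g + 3)*(g - 5)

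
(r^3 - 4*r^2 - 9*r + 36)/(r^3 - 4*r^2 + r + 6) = (r^2 - r - 12)/(r^2 - r - 2)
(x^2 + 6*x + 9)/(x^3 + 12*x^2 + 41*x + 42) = (x + 3)/(x^2 + 9*x + 14)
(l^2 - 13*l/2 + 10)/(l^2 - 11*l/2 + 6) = (2*l - 5)/(2*l - 3)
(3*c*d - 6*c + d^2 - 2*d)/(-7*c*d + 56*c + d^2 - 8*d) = (-3*c*d + 6*c - d^2 + 2*d)/(7*c*d - 56*c - d^2 + 8*d)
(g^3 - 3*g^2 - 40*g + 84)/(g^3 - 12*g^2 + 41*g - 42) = (g + 6)/(g - 3)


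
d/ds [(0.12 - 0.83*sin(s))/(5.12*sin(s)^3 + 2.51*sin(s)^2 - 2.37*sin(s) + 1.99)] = (8.4992*sin(s)^3 + 0.2401*sin(s)^2 - 0.6024*sin(s) - 1.3673)*cos(s)/(26.2144*sin(s)^6 + 25.7024*sin(s)^5 - 17.9687*sin(s)^4 + 8.4802*sin(s)^3 + 15.6067*sin(s)^2 - 9.4326*sin(s) + 3.9601)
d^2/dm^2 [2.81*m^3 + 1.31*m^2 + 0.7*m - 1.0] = 16.86*m + 2.62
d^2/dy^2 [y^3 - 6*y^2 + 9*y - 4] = 6*y - 12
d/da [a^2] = 2*a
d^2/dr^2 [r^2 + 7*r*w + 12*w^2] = 2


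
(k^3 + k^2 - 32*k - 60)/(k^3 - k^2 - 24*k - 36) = (k + 5)/(k + 3)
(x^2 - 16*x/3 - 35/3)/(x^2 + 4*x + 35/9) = 3*(x - 7)/(3*x + 7)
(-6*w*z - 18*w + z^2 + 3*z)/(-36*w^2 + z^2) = (z + 3)/(6*w + z)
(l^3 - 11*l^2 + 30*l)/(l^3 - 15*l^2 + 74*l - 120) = l/(l - 4)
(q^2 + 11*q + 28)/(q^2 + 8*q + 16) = (q + 7)/(q + 4)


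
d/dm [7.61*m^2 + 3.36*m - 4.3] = 15.22*m + 3.36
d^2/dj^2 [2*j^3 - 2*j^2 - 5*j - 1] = 12*j - 4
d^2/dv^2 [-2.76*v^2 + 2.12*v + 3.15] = -5.52000000000000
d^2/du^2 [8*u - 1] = 0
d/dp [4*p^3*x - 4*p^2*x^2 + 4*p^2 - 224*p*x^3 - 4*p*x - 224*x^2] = 12*p^2*x - 8*p*x^2 + 8*p - 224*x^3 - 4*x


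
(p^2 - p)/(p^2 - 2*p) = (p - 1)/(p - 2)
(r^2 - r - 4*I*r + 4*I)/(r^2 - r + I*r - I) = (r - 4*I)/(r + I)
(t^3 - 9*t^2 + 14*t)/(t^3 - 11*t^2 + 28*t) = (t - 2)/(t - 4)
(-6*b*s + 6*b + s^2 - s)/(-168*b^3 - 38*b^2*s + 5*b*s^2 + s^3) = (s - 1)/(28*b^2 + 11*b*s + s^2)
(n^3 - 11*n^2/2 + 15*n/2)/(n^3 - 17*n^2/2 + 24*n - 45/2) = n/(n - 3)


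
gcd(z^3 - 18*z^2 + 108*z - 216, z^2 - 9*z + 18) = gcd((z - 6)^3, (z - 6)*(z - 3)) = z - 6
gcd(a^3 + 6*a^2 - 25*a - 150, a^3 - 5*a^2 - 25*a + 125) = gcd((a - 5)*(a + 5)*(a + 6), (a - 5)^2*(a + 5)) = a^2 - 25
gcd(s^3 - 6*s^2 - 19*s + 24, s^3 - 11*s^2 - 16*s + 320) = s - 8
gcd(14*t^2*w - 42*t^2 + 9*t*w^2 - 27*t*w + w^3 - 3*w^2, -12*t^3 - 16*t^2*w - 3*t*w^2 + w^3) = 2*t + w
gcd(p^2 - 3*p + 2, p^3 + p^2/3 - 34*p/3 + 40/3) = p - 2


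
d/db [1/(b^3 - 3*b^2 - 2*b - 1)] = (-3*b^2 + 6*b + 2)/(-b^3 + 3*b^2 + 2*b + 1)^2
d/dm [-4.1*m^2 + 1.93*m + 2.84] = 1.93 - 8.2*m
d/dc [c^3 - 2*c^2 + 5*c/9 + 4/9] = 3*c^2 - 4*c + 5/9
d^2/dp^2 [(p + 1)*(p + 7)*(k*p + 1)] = 6*k*p + 16*k + 2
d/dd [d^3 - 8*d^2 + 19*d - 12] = 3*d^2 - 16*d + 19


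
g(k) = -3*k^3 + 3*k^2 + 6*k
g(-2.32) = 39.69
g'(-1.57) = -25.60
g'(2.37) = -30.33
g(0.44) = 2.97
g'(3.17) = -65.42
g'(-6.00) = -354.00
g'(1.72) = -10.31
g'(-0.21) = 4.34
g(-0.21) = -1.10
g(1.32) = 6.25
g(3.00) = -36.00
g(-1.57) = 9.58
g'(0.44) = 6.90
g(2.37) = -8.87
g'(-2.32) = -56.36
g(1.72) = 3.93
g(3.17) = -46.40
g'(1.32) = -1.76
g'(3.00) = -57.00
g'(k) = -9*k^2 + 6*k + 6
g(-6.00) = 720.00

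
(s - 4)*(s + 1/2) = s^2 - 7*s/2 - 2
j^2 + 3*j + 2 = (j + 1)*(j + 2)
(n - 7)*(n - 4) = n^2 - 11*n + 28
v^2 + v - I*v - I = (v + 1)*(v - I)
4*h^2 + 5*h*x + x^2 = (h + x)*(4*h + x)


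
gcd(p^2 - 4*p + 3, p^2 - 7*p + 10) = 1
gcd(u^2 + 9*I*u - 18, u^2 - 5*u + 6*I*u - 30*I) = u + 6*I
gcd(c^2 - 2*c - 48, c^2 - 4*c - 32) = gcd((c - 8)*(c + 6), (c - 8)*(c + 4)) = c - 8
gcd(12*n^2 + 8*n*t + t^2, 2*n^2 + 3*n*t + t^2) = 2*n + t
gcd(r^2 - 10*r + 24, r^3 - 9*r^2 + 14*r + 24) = r^2 - 10*r + 24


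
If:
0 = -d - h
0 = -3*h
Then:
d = 0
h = 0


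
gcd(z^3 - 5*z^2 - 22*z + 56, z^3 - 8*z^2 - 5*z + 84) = z - 7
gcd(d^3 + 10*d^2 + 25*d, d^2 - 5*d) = d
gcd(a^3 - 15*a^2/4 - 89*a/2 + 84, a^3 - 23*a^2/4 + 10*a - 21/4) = a - 7/4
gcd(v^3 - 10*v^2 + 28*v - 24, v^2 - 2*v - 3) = 1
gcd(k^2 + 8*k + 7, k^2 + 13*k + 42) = k + 7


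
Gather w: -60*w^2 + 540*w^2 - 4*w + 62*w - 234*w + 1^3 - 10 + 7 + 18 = 480*w^2 - 176*w + 16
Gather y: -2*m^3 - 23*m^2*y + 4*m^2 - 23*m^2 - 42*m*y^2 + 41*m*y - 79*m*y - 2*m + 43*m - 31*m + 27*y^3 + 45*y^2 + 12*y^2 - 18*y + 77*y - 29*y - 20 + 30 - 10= -2*m^3 - 19*m^2 + 10*m + 27*y^3 + y^2*(57 - 42*m) + y*(-23*m^2 - 38*m + 30)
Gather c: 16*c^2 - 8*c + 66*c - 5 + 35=16*c^2 + 58*c + 30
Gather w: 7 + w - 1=w + 6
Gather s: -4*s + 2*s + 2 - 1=1 - 2*s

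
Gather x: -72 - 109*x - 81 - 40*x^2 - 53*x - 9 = -40*x^2 - 162*x - 162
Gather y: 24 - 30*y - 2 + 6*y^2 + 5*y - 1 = 6*y^2 - 25*y + 21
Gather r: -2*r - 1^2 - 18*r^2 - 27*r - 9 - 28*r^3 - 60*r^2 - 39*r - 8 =-28*r^3 - 78*r^2 - 68*r - 18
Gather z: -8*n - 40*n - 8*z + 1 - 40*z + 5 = -48*n - 48*z + 6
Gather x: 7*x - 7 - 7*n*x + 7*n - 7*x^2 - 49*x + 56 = 7*n - 7*x^2 + x*(-7*n - 42) + 49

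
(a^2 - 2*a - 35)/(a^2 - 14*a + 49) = (a + 5)/(a - 7)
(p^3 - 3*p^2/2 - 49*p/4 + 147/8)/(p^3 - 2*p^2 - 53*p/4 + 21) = (p - 7/2)/(p - 4)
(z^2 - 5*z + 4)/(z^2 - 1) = (z - 4)/(z + 1)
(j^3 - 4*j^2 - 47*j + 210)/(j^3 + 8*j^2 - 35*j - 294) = (j - 5)/(j + 7)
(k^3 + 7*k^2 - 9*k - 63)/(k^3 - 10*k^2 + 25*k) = (k^3 + 7*k^2 - 9*k - 63)/(k*(k^2 - 10*k + 25))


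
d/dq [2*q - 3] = 2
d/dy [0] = 0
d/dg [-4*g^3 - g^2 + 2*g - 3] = -12*g^2 - 2*g + 2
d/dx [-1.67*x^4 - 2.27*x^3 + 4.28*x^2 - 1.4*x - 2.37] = -6.68*x^3 - 6.81*x^2 + 8.56*x - 1.4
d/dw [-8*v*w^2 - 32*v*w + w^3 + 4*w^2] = -16*v*w - 32*v + 3*w^2 + 8*w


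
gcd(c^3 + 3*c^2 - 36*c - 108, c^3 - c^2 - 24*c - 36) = c^2 - 3*c - 18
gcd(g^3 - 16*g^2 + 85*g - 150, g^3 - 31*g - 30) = g - 6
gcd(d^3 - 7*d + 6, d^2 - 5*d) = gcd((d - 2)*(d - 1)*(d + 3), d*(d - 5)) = 1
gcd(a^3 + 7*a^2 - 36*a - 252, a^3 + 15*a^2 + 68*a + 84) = a^2 + 13*a + 42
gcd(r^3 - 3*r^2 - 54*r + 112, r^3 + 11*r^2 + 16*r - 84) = r^2 + 5*r - 14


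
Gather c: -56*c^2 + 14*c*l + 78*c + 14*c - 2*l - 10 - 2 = -56*c^2 + c*(14*l + 92) - 2*l - 12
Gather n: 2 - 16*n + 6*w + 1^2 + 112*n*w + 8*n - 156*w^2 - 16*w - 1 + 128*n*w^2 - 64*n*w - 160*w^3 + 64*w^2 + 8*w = n*(128*w^2 + 48*w - 8) - 160*w^3 - 92*w^2 - 2*w + 2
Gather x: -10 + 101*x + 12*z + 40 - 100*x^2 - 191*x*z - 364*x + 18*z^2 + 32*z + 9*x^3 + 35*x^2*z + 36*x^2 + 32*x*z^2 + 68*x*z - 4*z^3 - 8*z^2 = 9*x^3 + x^2*(35*z - 64) + x*(32*z^2 - 123*z - 263) - 4*z^3 + 10*z^2 + 44*z + 30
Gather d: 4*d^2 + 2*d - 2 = 4*d^2 + 2*d - 2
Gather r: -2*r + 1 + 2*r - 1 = 0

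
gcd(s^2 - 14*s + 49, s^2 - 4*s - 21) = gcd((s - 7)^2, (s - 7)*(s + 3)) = s - 7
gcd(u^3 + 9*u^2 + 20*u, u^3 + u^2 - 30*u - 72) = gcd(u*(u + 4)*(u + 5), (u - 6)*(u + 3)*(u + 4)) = u + 4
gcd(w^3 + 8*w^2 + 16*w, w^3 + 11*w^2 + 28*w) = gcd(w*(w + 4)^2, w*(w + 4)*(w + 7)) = w^2 + 4*w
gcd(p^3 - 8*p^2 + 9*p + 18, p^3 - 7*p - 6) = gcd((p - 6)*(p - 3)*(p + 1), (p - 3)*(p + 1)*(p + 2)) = p^2 - 2*p - 3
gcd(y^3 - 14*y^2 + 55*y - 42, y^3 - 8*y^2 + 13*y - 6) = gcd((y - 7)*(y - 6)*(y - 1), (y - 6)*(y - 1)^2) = y^2 - 7*y + 6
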